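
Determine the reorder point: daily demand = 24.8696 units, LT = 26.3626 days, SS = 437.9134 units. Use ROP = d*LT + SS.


d*LT = 24.8696 * 26.3626 = 655.6273
ROP = 655.6273 + 437.9134 = 1093.5407

1093.5407 units


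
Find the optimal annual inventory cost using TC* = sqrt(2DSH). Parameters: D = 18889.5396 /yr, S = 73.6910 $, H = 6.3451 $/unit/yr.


2*D*S*H = 17664619.6030
TC* = sqrt(17664619.6030) = 4202.9299

4202.9299 $/yr


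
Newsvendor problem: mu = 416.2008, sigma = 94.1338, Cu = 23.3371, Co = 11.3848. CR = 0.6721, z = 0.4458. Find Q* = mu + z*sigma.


CR = Cu/(Cu+Co) = 23.3371/(23.3371+11.3848) = 0.6721
z = 0.4458
Q* = 416.2008 + 0.4458 * 94.1338 = 458.1656

458.1656 units


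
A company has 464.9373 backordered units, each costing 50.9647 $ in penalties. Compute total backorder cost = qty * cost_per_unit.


Total = 464.9373 * 50.9647 = 23695.3900

23695.3900 $


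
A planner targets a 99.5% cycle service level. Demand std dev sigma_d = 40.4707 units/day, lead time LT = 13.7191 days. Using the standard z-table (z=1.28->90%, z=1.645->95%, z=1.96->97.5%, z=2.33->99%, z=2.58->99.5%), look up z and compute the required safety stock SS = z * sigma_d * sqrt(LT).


From the table, SL = 99.5% corresponds to z = 2.58
sqrt(LT) = sqrt(13.7191) = 3.7039
SS = 2.58 * 40.4707 * 3.7039 = 386.7437

386.7437 units


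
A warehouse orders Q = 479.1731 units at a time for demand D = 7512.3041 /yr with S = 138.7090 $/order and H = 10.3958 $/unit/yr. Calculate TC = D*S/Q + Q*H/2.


Ordering cost = D*S/Q = 2174.6300
Holding cost = Q*H/2 = 2490.6939
TC = 2174.6300 + 2490.6939 = 4665.3238

4665.3238 $/yr


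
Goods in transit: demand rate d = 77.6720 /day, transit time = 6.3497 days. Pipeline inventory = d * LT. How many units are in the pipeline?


Pipeline = 77.6720 * 6.3497 = 493.1939

493.1939 units


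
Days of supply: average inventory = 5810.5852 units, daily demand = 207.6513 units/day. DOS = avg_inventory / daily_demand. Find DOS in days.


DOS = 5810.5852 / 207.6513 = 27.9824

27.9824 days


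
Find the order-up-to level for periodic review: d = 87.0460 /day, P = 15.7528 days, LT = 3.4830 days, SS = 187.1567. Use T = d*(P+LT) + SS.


P + LT = 19.2358
d*(P+LT) = 87.0460 * 19.2358 = 1674.3994
T = 1674.3994 + 187.1567 = 1861.5561

1861.5561 units


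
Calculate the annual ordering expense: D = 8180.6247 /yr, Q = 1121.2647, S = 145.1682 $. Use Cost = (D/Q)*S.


Number of orders = D/Q = 7.2959
Cost = 7.2959 * 145.1682 = 1059.1313

1059.1313 $/yr


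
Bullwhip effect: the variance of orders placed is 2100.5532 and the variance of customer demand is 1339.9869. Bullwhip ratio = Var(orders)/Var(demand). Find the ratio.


BW = 2100.5532 / 1339.9869 = 1.5676

1.5676


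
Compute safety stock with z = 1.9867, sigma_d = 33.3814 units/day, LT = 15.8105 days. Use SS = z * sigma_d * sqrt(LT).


sqrt(LT) = sqrt(15.8105) = 3.9762
SS = 1.9867 * 33.3814 * 3.9762 = 263.6997

263.6997 units


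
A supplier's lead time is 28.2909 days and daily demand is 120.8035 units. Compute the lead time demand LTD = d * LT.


LTD = 120.8035 * 28.2909 = 3417.6397

3417.6397 units


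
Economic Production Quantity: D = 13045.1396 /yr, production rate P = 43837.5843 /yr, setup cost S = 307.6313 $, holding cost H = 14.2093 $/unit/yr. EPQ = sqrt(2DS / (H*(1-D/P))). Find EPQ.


1 - D/P = 1 - 0.2976 = 0.7024
H*(1-D/P) = 9.9809
2DS = 8026186.5077
EPQ = sqrt(804153.5948) = 896.7461

896.7461 units


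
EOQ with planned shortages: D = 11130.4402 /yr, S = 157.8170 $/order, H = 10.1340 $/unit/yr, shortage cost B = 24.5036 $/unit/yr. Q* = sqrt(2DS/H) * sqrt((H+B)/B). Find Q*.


sqrt(2DS/H) = 588.7862
sqrt((H+B)/B) = 1.1889
Q* = 588.7862 * 1.1889 = 700.0298

700.0298 units


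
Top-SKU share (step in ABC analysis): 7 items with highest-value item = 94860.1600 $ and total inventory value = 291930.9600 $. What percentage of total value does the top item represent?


Top item = 94860.1600
Total = 291930.9600
Percentage = 94860.1600 / 291930.9600 * 100 = 32.4940

32.4940%


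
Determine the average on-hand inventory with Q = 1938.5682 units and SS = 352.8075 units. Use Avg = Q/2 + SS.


Q/2 = 969.2841
Avg = 969.2841 + 352.8075 = 1322.0916

1322.0916 units


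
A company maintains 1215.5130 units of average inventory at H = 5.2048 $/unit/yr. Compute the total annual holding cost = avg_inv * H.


Cost = 1215.5130 * 5.2048 = 6326.5021

6326.5021 $/yr


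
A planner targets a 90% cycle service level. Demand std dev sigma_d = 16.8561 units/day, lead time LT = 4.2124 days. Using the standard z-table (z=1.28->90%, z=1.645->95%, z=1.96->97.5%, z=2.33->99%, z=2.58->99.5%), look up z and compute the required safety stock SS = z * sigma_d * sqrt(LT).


From the table, SL = 90% corresponds to z = 1.28
sqrt(LT) = sqrt(4.2124) = 2.0524
SS = 1.28 * 16.8561 * 2.0524 = 44.2825

44.2825 units


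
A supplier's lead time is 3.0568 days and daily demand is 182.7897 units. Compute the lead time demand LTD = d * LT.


LTD = 182.7897 * 3.0568 = 558.7516

558.7516 units


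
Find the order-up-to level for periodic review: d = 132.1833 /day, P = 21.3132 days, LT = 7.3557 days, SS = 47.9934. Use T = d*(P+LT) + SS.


P + LT = 28.6689
d*(P+LT) = 132.1833 * 28.6689 = 3789.5498
T = 3789.5498 + 47.9934 = 3837.5432

3837.5432 units


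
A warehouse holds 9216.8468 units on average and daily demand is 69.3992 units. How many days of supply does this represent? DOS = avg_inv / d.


DOS = 9216.8468 / 69.3992 = 132.8091

132.8091 days


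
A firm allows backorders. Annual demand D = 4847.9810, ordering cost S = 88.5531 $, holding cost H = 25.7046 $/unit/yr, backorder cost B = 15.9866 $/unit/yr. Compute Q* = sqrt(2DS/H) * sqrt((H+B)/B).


sqrt(2DS/H) = 182.7645
sqrt((H+B)/B) = 1.6149
Q* = 182.7645 * 1.6149 = 295.1454

295.1454 units


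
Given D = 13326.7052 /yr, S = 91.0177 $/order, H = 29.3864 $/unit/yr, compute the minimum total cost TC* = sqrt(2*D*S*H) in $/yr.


2*D*S*H = 71289411.4091
TC* = sqrt(71289411.4091) = 8443.3057

8443.3057 $/yr


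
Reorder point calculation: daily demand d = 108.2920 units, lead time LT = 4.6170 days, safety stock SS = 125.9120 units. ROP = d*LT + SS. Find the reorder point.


d*LT = 108.2920 * 4.6170 = 499.9842
ROP = 499.9842 + 125.9120 = 625.8962

625.8962 units


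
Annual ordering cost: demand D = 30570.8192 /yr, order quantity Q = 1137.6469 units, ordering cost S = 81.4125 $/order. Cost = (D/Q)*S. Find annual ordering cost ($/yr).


Number of orders = D/Q = 26.8720
Cost = 26.8720 * 81.4125 = 2187.7147

2187.7147 $/yr


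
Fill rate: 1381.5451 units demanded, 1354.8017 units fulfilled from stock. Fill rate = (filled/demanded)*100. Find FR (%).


FR = 1354.8017 / 1381.5451 * 100 = 98.0642

98.0642%


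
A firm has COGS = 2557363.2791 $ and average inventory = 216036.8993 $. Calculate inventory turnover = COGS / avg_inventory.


Turnover = 2557363.2791 / 216036.8993 = 11.8376

11.8376


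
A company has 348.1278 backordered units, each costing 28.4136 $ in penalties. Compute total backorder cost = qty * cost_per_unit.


Total = 348.1278 * 28.4136 = 9891.5641

9891.5641 $


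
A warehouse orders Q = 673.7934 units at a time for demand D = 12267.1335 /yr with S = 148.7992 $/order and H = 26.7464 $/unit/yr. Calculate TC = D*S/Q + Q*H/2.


Ordering cost = D*S/Q = 2709.0495
Holding cost = Q*H/2 = 9010.7739
TC = 2709.0495 + 9010.7739 = 11719.8234

11719.8234 $/yr


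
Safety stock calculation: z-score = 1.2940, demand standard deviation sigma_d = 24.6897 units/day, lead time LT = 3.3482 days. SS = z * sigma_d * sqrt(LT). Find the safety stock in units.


sqrt(LT) = sqrt(3.3482) = 1.8298
SS = 1.2940 * 24.6897 * 1.8298 = 58.4596

58.4596 units


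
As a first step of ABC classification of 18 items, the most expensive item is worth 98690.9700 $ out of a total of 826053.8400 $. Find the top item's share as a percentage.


Top item = 98690.9700
Total = 826053.8400
Percentage = 98690.9700 / 826053.8400 * 100 = 11.9473

11.9473%


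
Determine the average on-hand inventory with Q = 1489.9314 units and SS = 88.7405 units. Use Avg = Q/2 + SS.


Q/2 = 744.9657
Avg = 744.9657 + 88.7405 = 833.7062

833.7062 units


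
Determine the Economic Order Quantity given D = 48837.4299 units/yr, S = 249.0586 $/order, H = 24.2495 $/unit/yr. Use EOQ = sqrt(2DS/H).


2*D*S = 2 * 48837.4299 * 249.0586 = 24326763.8370
2*D*S/H = 1003186.2033
EOQ = sqrt(1003186.2033) = 1001.5918

1001.5918 units


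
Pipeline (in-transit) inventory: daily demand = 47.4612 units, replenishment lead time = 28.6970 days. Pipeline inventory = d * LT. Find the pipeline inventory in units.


Pipeline = 47.4612 * 28.6970 = 1361.9941

1361.9941 units


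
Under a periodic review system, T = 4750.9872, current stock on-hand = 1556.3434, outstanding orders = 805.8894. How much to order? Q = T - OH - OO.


Inventory position = OH + OO = 1556.3434 + 805.8894 = 2362.2328
Q = 4750.9872 - 2362.2328 = 2388.7544

2388.7544 units


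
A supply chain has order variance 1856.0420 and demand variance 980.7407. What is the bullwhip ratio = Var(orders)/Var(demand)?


BW = 1856.0420 / 980.7407 = 1.8925

1.8925


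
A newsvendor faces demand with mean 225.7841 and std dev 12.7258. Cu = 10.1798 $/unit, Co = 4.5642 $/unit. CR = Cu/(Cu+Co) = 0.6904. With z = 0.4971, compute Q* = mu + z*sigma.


CR = Cu/(Cu+Co) = 10.1798/(10.1798+4.5642) = 0.6904
z = 0.4971
Q* = 225.7841 + 0.4971 * 12.7258 = 232.1101

232.1101 units


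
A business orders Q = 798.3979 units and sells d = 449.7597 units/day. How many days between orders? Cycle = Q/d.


Cycle = 798.3979 / 449.7597 = 1.7752

1.7752 days


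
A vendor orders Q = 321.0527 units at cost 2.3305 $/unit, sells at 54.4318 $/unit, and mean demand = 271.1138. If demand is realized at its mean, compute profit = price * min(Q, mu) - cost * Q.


Sales at mu = min(321.0527, 271.1138) = 271.1138
Revenue = 54.4318 * 271.1138 = 14757.2121
Total cost = 2.3305 * 321.0527 = 748.2133
Profit = 14757.2121 - 748.2133 = 14008.9988

14008.9988 $


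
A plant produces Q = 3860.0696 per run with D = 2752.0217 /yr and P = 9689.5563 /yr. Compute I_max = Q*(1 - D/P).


D/P = 0.2840
1 - D/P = 0.7160
I_max = 3860.0696 * 0.7160 = 2763.7351

2763.7351 units


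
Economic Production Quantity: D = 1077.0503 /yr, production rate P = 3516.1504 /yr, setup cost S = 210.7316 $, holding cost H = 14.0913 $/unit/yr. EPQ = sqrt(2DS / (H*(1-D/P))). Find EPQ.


1 - D/P = 1 - 0.3063 = 0.6937
H*(1-D/P) = 9.7749
2DS = 453937.0660
EPQ = sqrt(46438.9514) = 215.4970

215.4970 units


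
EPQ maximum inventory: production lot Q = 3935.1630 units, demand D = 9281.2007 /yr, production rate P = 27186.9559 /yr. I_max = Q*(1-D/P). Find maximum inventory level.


D/P = 0.3414
1 - D/P = 0.6586
I_max = 3935.1630 * 0.6586 = 2591.7600

2591.7600 units


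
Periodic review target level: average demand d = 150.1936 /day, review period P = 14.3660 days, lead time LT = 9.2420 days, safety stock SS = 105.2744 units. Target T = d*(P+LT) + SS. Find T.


P + LT = 23.6080
d*(P+LT) = 150.1936 * 23.6080 = 3545.7705
T = 3545.7705 + 105.2744 = 3651.0449

3651.0449 units


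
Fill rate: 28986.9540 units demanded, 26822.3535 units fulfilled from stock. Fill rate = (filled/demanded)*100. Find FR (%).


FR = 26822.3535 / 28986.9540 * 100 = 92.5325

92.5325%


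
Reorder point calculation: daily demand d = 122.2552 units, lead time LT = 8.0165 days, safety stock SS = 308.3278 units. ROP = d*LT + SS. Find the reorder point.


d*LT = 122.2552 * 8.0165 = 980.0588
ROP = 980.0588 + 308.3278 = 1288.3866

1288.3866 units


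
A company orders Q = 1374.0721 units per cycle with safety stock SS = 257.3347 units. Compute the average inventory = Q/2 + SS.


Q/2 = 687.0361
Avg = 687.0361 + 257.3347 = 944.3708

944.3708 units


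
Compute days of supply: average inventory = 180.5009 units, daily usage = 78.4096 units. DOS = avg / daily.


DOS = 180.5009 / 78.4096 = 2.3020

2.3020 days


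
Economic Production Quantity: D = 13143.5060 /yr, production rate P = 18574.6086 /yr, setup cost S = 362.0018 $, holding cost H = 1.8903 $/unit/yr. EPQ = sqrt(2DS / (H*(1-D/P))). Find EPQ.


1 - D/P = 1 - 0.7076 = 0.2924
H*(1-D/P) = 0.5527
2DS = 9515945.6606
EPQ = sqrt(17216817.7815) = 4149.3153

4149.3153 units


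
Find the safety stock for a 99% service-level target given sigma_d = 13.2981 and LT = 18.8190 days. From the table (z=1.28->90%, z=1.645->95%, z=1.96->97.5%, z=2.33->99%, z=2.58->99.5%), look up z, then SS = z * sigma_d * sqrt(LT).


From the table, SL = 99% corresponds to z = 2.33
sqrt(LT) = sqrt(18.8190) = 4.3381
SS = 2.33 * 13.2981 * 4.3381 = 134.4138

134.4138 units


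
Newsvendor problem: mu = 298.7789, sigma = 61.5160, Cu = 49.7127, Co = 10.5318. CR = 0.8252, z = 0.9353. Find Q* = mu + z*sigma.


CR = Cu/(Cu+Co) = 49.7127/(49.7127+10.5318) = 0.8252
z = 0.9353
Q* = 298.7789 + 0.9353 * 61.5160 = 356.3148

356.3148 units


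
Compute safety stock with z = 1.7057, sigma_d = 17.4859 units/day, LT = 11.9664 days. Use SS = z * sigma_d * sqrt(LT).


sqrt(LT) = sqrt(11.9664) = 3.4592
SS = 1.7057 * 17.4859 * 3.4592 = 103.1745

103.1745 units


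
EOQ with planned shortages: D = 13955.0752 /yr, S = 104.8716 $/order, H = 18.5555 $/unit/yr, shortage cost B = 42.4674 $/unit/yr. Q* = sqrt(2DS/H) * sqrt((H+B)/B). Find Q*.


sqrt(2DS/H) = 397.1675
sqrt((H+B)/B) = 1.1987
Q* = 397.1675 * 1.1987 = 476.0935

476.0935 units


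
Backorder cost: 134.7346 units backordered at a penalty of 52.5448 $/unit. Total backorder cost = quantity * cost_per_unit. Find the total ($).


Total = 134.7346 * 52.5448 = 7079.6026

7079.6026 $


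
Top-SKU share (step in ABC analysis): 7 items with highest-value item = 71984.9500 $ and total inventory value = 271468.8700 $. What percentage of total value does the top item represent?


Top item = 71984.9500
Total = 271468.8700
Percentage = 71984.9500 / 271468.8700 * 100 = 26.5168

26.5168%


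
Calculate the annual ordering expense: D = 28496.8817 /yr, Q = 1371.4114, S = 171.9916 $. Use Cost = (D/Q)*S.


Number of orders = D/Q = 20.7792
Cost = 20.7792 * 171.9916 = 3573.8541

3573.8541 $/yr


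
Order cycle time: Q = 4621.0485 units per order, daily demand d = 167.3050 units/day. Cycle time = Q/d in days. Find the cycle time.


Cycle = 4621.0485 / 167.3050 = 27.6205

27.6205 days


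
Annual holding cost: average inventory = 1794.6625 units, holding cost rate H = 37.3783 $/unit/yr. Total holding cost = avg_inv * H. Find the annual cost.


Cost = 1794.6625 * 37.3783 = 67081.4333

67081.4333 $/yr


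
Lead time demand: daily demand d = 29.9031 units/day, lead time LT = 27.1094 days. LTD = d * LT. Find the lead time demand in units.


LTD = 29.9031 * 27.1094 = 810.6551

810.6551 units


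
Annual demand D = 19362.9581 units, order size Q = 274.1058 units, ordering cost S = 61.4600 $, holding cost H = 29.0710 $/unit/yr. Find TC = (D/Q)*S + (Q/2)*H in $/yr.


Ordering cost = D*S/Q = 4341.5623
Holding cost = Q*H/2 = 3984.2649
TC = 4341.5623 + 3984.2649 = 8325.8271

8325.8271 $/yr


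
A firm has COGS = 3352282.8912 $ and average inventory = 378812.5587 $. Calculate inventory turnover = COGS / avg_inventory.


Turnover = 3352282.8912 / 378812.5587 = 8.8495

8.8495


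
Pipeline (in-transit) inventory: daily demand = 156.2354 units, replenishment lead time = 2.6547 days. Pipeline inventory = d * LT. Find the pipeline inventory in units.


Pipeline = 156.2354 * 2.6547 = 414.7581

414.7581 units


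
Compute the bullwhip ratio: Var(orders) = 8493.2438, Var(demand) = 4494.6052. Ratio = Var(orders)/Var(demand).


BW = 8493.2438 / 4494.6052 = 1.8897

1.8897


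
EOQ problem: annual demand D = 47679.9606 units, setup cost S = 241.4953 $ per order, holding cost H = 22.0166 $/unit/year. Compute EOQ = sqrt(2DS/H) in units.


2*D*S = 2 * 47679.9606 * 241.4953 = 23028972.7782
2*D*S/H = 1045982.2488
EOQ = sqrt(1045982.2488) = 1022.7327

1022.7327 units


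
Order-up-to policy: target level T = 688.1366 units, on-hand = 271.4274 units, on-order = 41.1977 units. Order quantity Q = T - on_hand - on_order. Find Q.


Inventory position = OH + OO = 271.4274 + 41.1977 = 312.6251
Q = 688.1366 - 312.6251 = 375.5115

375.5115 units


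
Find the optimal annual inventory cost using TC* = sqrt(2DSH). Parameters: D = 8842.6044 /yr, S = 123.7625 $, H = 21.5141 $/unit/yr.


2*D*S*H = 47089323.1591
TC* = sqrt(47089323.1591) = 6862.1661

6862.1661 $/yr


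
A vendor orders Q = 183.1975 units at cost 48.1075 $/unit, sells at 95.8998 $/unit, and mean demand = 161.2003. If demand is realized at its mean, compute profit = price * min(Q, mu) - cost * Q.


Sales at mu = min(183.1975, 161.2003) = 161.2003
Revenue = 95.8998 * 161.2003 = 15459.0765
Total cost = 48.1075 * 183.1975 = 8813.1737
Profit = 15459.0765 - 8813.1737 = 6645.9028

6645.9028 $


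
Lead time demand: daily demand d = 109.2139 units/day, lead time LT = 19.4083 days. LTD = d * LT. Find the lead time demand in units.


LTD = 109.2139 * 19.4083 = 2119.6561

2119.6561 units


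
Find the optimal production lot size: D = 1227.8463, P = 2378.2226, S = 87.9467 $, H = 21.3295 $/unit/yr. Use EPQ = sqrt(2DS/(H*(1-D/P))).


1 - D/P = 1 - 0.5163 = 0.4837
H*(1-D/P) = 10.3173
2DS = 215970.0604
EPQ = sqrt(20932.7097) = 144.6814

144.6814 units


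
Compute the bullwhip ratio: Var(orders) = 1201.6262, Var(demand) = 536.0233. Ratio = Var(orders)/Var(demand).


BW = 1201.6262 / 536.0233 = 2.2417

2.2417


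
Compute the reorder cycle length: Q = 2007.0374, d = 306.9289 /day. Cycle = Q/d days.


Cycle = 2007.0374 / 306.9289 = 6.5391

6.5391 days


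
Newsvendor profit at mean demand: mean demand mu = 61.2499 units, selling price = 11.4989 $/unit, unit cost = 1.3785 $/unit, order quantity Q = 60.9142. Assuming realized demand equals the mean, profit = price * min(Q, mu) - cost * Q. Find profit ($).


Sales at mu = min(60.9142, 61.2499) = 60.9142
Revenue = 11.4989 * 60.9142 = 700.4463
Total cost = 1.3785 * 60.9142 = 83.9702
Profit = 700.4463 - 83.9702 = 616.4761

616.4761 $


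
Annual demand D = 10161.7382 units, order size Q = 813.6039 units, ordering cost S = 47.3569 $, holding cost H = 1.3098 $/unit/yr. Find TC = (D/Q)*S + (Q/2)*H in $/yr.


Ordering cost = D*S/Q = 591.4775
Holding cost = Q*H/2 = 532.8292
TC = 591.4775 + 532.8292 = 1124.3067

1124.3067 $/yr


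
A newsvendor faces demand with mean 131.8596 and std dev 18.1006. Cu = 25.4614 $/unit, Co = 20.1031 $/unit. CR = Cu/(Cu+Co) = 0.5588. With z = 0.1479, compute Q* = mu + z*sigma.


CR = Cu/(Cu+Co) = 25.4614/(25.4614+20.1031) = 0.5588
z = 0.1479
Q* = 131.8596 + 0.1479 * 18.1006 = 134.5367

134.5367 units


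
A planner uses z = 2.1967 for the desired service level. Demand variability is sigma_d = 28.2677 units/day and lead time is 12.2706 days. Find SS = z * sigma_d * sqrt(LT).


sqrt(LT) = sqrt(12.2706) = 3.5029
SS = 2.1967 * 28.2677 * 3.5029 = 217.5175

217.5175 units


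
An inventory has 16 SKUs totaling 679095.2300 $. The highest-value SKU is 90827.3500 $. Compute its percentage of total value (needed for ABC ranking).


Top item = 90827.3500
Total = 679095.2300
Percentage = 90827.3500 / 679095.2300 * 100 = 13.3748

13.3748%


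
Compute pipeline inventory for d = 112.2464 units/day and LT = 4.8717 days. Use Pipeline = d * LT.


Pipeline = 112.2464 * 4.8717 = 546.8308

546.8308 units


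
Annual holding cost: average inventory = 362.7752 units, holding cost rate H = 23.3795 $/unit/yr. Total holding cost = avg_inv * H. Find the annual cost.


Cost = 362.7752 * 23.3795 = 8481.5028

8481.5028 $/yr


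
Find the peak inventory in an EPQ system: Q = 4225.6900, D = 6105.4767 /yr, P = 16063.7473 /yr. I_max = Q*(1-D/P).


D/P = 0.3801
1 - D/P = 0.6199
I_max = 4225.6900 * 0.6199 = 2619.5983

2619.5983 units


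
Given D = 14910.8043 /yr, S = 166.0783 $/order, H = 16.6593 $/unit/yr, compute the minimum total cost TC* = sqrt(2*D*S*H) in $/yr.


2*D*S*H = 82508882.6067
TC* = sqrt(82508882.6067) = 9083.4400

9083.4400 $/yr


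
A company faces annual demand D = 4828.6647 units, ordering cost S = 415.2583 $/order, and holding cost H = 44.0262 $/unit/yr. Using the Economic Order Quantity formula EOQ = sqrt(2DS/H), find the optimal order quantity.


2*D*S = 2 * 4828.6647 * 415.2583 = 4010286.1892
2*D*S/H = 91088.6288
EOQ = sqrt(91088.6288) = 301.8089

301.8089 units


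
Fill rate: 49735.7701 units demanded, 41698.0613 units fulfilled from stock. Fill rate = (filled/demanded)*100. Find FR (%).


FR = 41698.0613 / 49735.7701 * 100 = 83.8392

83.8392%


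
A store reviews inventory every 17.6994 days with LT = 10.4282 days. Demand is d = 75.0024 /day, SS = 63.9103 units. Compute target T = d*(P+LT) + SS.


P + LT = 28.1276
d*(P+LT) = 75.0024 * 28.1276 = 2109.6375
T = 2109.6375 + 63.9103 = 2173.5478

2173.5478 units


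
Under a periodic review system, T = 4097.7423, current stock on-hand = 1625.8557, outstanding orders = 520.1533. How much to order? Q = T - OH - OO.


Inventory position = OH + OO = 1625.8557 + 520.1533 = 2146.0090
Q = 4097.7423 - 2146.0090 = 1951.7333

1951.7333 units


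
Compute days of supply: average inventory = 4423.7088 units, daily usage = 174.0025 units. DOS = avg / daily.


DOS = 4423.7088 / 174.0025 = 25.4232

25.4232 days


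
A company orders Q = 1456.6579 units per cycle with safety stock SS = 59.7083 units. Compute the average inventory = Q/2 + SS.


Q/2 = 728.3289
Avg = 728.3289 + 59.7083 = 788.0372

788.0372 units


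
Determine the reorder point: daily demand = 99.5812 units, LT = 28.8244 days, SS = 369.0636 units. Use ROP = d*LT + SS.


d*LT = 99.5812 * 28.8244 = 2870.3683
ROP = 2870.3683 + 369.0636 = 3239.4319

3239.4319 units


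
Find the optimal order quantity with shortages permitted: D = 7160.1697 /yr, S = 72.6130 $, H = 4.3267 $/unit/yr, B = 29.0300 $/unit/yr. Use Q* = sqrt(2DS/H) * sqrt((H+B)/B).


sqrt(2DS/H) = 490.2363
sqrt((H+B)/B) = 1.0719
Q* = 490.2363 * 1.0719 = 525.5009

525.5009 units


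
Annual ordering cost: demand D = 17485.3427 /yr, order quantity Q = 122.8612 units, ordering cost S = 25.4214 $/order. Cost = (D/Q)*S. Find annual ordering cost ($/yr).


Number of orders = D/Q = 142.3179
Cost = 142.3179 * 25.4214 = 3617.9192

3617.9192 $/yr


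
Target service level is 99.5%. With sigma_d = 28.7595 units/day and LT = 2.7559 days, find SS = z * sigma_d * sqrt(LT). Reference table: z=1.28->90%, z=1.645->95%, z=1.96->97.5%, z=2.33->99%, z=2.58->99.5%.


From the table, SL = 99.5% corresponds to z = 2.58
sqrt(LT) = sqrt(2.7559) = 1.6601
SS = 2.58 * 28.7595 * 1.6601 = 123.1779

123.1779 units


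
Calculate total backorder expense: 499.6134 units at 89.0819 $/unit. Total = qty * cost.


Total = 499.6134 * 89.0819 = 44506.5109

44506.5109 $


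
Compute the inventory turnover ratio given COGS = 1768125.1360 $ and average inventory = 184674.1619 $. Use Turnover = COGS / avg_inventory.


Turnover = 1768125.1360 / 184674.1619 = 9.5743

9.5743


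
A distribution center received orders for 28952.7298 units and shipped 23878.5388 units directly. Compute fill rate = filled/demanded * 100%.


FR = 23878.5388 / 28952.7298 * 100 = 82.4742

82.4742%


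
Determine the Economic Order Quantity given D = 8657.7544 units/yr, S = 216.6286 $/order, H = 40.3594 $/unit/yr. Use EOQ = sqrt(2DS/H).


2*D*S = 2 * 8657.7544 * 216.6286 = 3751034.4296
2*D*S/H = 92940.7878
EOQ = sqrt(92940.7878) = 304.8619

304.8619 units


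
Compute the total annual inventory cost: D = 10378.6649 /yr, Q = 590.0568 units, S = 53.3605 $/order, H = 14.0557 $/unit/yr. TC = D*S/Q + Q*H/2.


Ordering cost = D*S/Q = 938.5719
Holding cost = Q*H/2 = 4146.8307
TC = 938.5719 + 4146.8307 = 5085.4026

5085.4026 $/yr


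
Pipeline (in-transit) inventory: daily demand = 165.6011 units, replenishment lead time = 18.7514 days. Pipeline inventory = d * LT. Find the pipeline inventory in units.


Pipeline = 165.6011 * 18.7514 = 3105.2525

3105.2525 units


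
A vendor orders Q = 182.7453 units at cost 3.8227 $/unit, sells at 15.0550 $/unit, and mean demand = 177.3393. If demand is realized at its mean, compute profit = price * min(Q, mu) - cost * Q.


Sales at mu = min(182.7453, 177.3393) = 177.3393
Revenue = 15.0550 * 177.3393 = 2669.8432
Total cost = 3.8227 * 182.7453 = 698.5805
Profit = 2669.8432 - 698.5805 = 1971.2627

1971.2627 $


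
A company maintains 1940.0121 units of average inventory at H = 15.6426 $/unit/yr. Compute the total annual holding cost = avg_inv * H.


Cost = 1940.0121 * 15.6426 = 30346.8333

30346.8333 $/yr


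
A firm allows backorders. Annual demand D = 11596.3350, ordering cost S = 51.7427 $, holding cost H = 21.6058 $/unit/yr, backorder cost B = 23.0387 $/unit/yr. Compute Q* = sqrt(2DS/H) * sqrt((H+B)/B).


sqrt(2DS/H) = 235.6757
sqrt((H+B)/B) = 1.3921
Q* = 235.6757 * 1.3921 = 328.0724

328.0724 units


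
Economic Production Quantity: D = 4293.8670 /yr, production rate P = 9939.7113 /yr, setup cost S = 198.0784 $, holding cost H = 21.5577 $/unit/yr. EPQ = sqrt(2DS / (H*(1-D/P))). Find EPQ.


1 - D/P = 1 - 0.4320 = 0.5680
H*(1-D/P) = 12.2450
2DS = 1701044.6103
EPQ = sqrt(138917.8818) = 372.7169

372.7169 units


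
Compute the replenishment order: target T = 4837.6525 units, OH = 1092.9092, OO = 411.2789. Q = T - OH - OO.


Inventory position = OH + OO = 1092.9092 + 411.2789 = 1504.1881
Q = 4837.6525 - 1504.1881 = 3333.4644

3333.4644 units


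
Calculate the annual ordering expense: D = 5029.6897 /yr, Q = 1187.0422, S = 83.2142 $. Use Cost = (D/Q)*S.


Number of orders = D/Q = 4.2372
Cost = 4.2372 * 83.2142 = 352.5920

352.5920 $/yr


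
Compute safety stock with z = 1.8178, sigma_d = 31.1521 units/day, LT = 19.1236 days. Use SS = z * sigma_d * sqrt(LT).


sqrt(LT) = sqrt(19.1236) = 4.3731
SS = 1.8178 * 31.1521 * 4.3731 = 247.6386

247.6386 units


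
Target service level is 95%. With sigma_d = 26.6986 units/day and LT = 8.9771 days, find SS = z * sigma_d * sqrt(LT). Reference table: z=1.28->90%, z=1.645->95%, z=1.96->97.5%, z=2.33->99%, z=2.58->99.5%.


From the table, SL = 95% corresponds to z = 1.645
sqrt(LT) = sqrt(8.9771) = 2.9962
SS = 1.645 * 26.6986 * 2.9962 = 131.5899

131.5899 units


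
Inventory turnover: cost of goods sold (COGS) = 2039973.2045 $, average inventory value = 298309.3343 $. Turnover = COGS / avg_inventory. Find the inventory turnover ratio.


Turnover = 2039973.2045 / 298309.3343 = 6.8384

6.8384


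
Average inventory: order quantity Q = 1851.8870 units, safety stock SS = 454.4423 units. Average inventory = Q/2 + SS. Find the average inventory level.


Q/2 = 925.9435
Avg = 925.9435 + 454.4423 = 1380.3858

1380.3858 units


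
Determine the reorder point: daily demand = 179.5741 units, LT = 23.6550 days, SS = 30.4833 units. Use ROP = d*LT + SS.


d*LT = 179.5741 * 23.6550 = 4247.8253
ROP = 4247.8253 + 30.4833 = 4278.3086

4278.3086 units


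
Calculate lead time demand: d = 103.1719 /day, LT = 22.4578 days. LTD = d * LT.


LTD = 103.1719 * 22.4578 = 2317.0139

2317.0139 units


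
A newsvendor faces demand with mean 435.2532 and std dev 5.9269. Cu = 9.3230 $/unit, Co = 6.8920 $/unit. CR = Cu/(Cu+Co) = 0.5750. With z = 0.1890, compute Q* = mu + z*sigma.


CR = Cu/(Cu+Co) = 9.3230/(9.3230+6.8920) = 0.5750
z = 0.1890
Q* = 435.2532 + 0.1890 * 5.9269 = 436.3734

436.3734 units


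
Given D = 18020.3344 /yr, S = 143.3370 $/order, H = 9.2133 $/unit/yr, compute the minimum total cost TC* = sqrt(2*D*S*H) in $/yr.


2*D*S*H = 47595551.6487
TC* = sqrt(47595551.6487) = 6898.9529

6898.9529 $/yr


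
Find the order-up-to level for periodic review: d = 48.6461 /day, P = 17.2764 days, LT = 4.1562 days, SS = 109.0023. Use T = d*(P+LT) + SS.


P + LT = 21.4326
d*(P+LT) = 48.6461 * 21.4326 = 1042.6124
T = 1042.6124 + 109.0023 = 1151.6147

1151.6147 units


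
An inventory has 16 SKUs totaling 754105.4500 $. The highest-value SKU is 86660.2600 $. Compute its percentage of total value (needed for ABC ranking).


Top item = 86660.2600
Total = 754105.4500
Percentage = 86660.2600 / 754105.4500 * 100 = 11.4918

11.4918%


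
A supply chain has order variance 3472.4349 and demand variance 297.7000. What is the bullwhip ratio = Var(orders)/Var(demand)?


BW = 3472.4349 / 297.7000 = 11.6642

11.6642


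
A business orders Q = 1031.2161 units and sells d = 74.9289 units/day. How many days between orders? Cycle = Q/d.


Cycle = 1031.2161 / 74.9289 = 13.7626

13.7626 days


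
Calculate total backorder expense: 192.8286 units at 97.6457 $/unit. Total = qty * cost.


Total = 192.8286 * 97.6457 = 18828.8836

18828.8836 $


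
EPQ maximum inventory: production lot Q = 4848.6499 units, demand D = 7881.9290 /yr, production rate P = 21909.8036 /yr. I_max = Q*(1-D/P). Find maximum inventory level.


D/P = 0.3597
1 - D/P = 0.6403
I_max = 4848.6499 * 0.6403 = 3104.3753

3104.3753 units


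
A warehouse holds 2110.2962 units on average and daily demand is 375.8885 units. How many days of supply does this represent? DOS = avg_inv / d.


DOS = 2110.2962 / 375.8885 = 5.6142

5.6142 days


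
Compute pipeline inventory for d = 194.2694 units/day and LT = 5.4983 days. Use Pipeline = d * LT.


Pipeline = 194.2694 * 5.4983 = 1068.1514

1068.1514 units


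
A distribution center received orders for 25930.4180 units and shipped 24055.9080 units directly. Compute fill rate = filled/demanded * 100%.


FR = 24055.9080 / 25930.4180 * 100 = 92.7710

92.7710%


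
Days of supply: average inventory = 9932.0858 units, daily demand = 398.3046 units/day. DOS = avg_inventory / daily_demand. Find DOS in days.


DOS = 9932.0858 / 398.3046 = 24.9359

24.9359 days


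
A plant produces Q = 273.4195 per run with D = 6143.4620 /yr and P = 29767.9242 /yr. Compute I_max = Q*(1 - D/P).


D/P = 0.2064
1 - D/P = 0.7936
I_max = 273.4195 * 0.7936 = 216.9916

216.9916 units


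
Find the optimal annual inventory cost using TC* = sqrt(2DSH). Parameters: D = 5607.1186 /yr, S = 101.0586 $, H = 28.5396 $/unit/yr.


2*D*S*H = 32343789.1642
TC* = sqrt(32343789.1642) = 5687.1600

5687.1600 $/yr


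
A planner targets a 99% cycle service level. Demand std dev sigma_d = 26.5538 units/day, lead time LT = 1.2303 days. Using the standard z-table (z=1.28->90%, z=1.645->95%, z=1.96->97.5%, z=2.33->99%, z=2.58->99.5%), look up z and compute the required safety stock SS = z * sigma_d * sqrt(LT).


From the table, SL = 99% corresponds to z = 2.33
sqrt(LT) = sqrt(1.2303) = 1.1092
SS = 2.33 * 26.5538 * 1.1092 = 68.6259

68.6259 units


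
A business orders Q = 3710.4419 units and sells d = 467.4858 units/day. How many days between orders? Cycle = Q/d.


Cycle = 3710.4419 / 467.4858 = 7.9370

7.9370 days


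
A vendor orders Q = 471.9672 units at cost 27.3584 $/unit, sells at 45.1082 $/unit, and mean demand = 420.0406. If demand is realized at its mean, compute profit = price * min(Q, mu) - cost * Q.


Sales at mu = min(471.9672, 420.0406) = 420.0406
Revenue = 45.1082 * 420.0406 = 18947.2754
Total cost = 27.3584 * 471.9672 = 12912.2674
Profit = 18947.2754 - 12912.2674 = 6035.0079

6035.0079 $


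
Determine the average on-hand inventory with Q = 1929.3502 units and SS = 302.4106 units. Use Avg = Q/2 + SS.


Q/2 = 964.6751
Avg = 964.6751 + 302.4106 = 1267.0857

1267.0857 units


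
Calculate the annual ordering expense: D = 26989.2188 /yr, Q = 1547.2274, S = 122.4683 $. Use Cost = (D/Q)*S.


Number of orders = D/Q = 17.4436
Cost = 17.4436 * 122.4683 = 2136.2883

2136.2883 $/yr


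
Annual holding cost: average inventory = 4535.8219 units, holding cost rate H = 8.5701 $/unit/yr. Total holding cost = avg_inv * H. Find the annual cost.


Cost = 4535.8219 * 8.5701 = 38872.4473

38872.4473 $/yr


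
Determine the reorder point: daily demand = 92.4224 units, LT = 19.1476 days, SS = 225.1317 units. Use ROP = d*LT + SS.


d*LT = 92.4224 * 19.1476 = 1769.6671
ROP = 1769.6671 + 225.1317 = 1994.7988

1994.7988 units


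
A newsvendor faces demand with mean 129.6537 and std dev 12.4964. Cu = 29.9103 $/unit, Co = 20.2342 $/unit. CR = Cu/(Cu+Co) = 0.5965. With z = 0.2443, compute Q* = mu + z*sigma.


CR = Cu/(Cu+Co) = 29.9103/(29.9103+20.2342) = 0.5965
z = 0.2443
Q* = 129.6537 + 0.2443 * 12.4964 = 132.7066

132.7066 units


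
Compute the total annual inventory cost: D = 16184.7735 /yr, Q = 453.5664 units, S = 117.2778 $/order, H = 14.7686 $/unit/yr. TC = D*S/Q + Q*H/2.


Ordering cost = D*S/Q = 4184.8661
Holding cost = Q*H/2 = 3349.2704
TC = 4184.8661 + 3349.2704 = 7534.1364

7534.1364 $/yr


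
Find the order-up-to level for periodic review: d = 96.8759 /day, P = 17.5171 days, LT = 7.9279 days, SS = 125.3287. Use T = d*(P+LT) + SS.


P + LT = 25.4450
d*(P+LT) = 96.8759 * 25.4450 = 2465.0073
T = 2465.0073 + 125.3287 = 2590.3360

2590.3360 units


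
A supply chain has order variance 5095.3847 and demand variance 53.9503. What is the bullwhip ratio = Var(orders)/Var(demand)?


BW = 5095.3847 / 53.9503 = 94.4459

94.4459


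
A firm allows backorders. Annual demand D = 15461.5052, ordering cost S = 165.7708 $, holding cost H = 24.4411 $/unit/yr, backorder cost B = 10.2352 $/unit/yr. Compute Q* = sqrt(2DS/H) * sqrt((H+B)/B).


sqrt(2DS/H) = 457.9674
sqrt((H+B)/B) = 1.8406
Q* = 457.9674 * 1.8406 = 842.9518

842.9518 units


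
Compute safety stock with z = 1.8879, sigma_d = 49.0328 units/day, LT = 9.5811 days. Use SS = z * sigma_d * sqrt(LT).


sqrt(LT) = sqrt(9.5811) = 3.0953
SS = 1.8879 * 49.0328 * 3.0953 = 286.5322

286.5322 units


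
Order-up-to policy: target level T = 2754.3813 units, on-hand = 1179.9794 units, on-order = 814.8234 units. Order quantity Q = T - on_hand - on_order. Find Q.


Inventory position = OH + OO = 1179.9794 + 814.8234 = 1994.8028
Q = 2754.3813 - 1994.8028 = 759.5785

759.5785 units


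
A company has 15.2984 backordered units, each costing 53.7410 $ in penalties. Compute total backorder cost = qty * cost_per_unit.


Total = 15.2984 * 53.7410 = 822.1513

822.1513 $


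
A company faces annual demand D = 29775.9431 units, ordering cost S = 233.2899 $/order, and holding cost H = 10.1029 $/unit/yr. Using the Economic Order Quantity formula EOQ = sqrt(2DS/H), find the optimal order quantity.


2*D*S = 2 * 29775.9431 * 233.2899 = 13892853.5764
2*D*S/H = 1375135.2163
EOQ = sqrt(1375135.2163) = 1172.6616

1172.6616 units


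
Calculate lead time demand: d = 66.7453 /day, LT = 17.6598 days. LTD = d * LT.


LTD = 66.7453 * 17.6598 = 1178.7086

1178.7086 units


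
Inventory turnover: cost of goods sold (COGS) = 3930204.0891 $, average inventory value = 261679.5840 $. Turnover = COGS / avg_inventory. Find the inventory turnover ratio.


Turnover = 3930204.0891 / 261679.5840 = 15.0191

15.0191


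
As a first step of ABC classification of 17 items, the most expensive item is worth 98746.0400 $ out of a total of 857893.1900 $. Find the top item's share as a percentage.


Top item = 98746.0400
Total = 857893.1900
Percentage = 98746.0400 / 857893.1900 * 100 = 11.5103

11.5103%


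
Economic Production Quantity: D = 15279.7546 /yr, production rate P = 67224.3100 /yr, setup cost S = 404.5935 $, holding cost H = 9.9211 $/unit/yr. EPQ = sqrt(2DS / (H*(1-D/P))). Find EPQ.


1 - D/P = 1 - 0.2273 = 0.7727
H*(1-D/P) = 7.6661
2DS = 12364178.7855
EPQ = sqrt(1612841.7944) = 1269.9771

1269.9771 units


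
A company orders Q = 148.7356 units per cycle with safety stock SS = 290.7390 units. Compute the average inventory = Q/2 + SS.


Q/2 = 74.3678
Avg = 74.3678 + 290.7390 = 365.1068

365.1068 units


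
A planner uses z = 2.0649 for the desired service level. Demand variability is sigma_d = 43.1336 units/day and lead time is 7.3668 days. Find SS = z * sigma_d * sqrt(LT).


sqrt(LT) = sqrt(7.3668) = 2.7142
SS = 2.0649 * 43.1336 * 2.7142 = 241.7431

241.7431 units


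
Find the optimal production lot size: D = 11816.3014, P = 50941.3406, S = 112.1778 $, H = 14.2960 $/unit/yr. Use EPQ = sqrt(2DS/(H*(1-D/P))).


1 - D/P = 1 - 0.2320 = 0.7680
H*(1-D/P) = 10.9799
2DS = 2651053.3904
EPQ = sqrt(241445.7243) = 491.3713

491.3713 units


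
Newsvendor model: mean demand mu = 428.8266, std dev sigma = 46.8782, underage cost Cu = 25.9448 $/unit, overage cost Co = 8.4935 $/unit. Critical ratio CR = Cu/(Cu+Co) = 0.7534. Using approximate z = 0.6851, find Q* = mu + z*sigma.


CR = Cu/(Cu+Co) = 25.9448/(25.9448+8.4935) = 0.7534
z = 0.6851
Q* = 428.8266 + 0.6851 * 46.8782 = 460.9429

460.9429 units


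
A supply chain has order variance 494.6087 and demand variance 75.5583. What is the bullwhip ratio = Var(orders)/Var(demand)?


BW = 494.6087 / 75.5583 = 6.5461

6.5461


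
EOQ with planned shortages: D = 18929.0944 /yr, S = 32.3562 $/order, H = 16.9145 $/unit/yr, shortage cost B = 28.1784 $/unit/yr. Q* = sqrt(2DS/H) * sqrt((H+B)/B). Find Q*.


sqrt(2DS/H) = 269.1095
sqrt((H+B)/B) = 1.2650
Q* = 269.1095 * 1.2650 = 340.4278

340.4278 units


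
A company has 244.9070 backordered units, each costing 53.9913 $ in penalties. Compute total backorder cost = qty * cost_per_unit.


Total = 244.9070 * 53.9913 = 13222.8473

13222.8473 $


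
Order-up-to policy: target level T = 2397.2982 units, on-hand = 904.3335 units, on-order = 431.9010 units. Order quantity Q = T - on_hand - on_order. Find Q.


Inventory position = OH + OO = 904.3335 + 431.9010 = 1336.2345
Q = 2397.2982 - 1336.2345 = 1061.0637

1061.0637 units


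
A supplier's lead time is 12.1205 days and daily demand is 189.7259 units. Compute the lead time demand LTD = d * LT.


LTD = 189.7259 * 12.1205 = 2299.5728

2299.5728 units


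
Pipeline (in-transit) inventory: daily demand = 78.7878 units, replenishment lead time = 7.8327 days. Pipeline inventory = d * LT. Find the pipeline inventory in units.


Pipeline = 78.7878 * 7.8327 = 617.1212

617.1212 units


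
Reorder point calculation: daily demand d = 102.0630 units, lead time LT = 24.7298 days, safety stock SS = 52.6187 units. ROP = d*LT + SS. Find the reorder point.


d*LT = 102.0630 * 24.7298 = 2523.9976
ROP = 2523.9976 + 52.6187 = 2576.6163

2576.6163 units


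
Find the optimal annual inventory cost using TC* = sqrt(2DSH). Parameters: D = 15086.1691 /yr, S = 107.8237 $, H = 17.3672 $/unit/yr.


2*D*S*H = 56500592.6623
TC* = sqrt(56500592.6623) = 7516.6876

7516.6876 $/yr


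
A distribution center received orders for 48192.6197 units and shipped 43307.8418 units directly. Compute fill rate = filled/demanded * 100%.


FR = 43307.8418 / 48192.6197 * 100 = 89.8641

89.8641%


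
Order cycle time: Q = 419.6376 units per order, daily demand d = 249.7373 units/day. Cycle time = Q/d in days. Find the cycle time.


Cycle = 419.6376 / 249.7373 = 1.6803

1.6803 days


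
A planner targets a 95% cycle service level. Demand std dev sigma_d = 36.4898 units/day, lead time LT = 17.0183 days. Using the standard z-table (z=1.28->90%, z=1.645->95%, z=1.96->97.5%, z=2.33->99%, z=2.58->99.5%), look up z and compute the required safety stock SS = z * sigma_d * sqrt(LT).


From the table, SL = 95% corresponds to z = 1.645
sqrt(LT) = sqrt(17.0183) = 4.1253
SS = 1.645 * 36.4898 * 4.1253 = 247.6256

247.6256 units


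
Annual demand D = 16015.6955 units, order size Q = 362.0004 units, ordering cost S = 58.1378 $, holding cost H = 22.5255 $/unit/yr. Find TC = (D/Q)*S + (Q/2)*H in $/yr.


Ordering cost = D*S/Q = 2572.1444
Holding cost = Q*H/2 = 4077.1200
TC = 2572.1444 + 4077.1200 = 6649.2644

6649.2644 $/yr
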